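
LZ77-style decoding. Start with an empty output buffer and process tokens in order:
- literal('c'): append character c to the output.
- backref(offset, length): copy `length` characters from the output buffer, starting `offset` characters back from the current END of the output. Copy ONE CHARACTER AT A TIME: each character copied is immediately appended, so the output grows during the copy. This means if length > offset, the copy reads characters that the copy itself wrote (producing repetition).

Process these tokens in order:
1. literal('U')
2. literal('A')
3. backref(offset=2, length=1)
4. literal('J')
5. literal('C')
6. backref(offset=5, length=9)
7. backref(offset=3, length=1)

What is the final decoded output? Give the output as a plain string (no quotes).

Answer: UAUJCUAUJCUAUJA

Derivation:
Token 1: literal('U'). Output: "U"
Token 2: literal('A'). Output: "UA"
Token 3: backref(off=2, len=1). Copied 'U' from pos 0. Output: "UAU"
Token 4: literal('J'). Output: "UAUJ"
Token 5: literal('C'). Output: "UAUJC"
Token 6: backref(off=5, len=9) (overlapping!). Copied 'UAUJCUAUJ' from pos 0. Output: "UAUJCUAUJCUAUJ"
Token 7: backref(off=3, len=1). Copied 'A' from pos 11. Output: "UAUJCUAUJCUAUJA"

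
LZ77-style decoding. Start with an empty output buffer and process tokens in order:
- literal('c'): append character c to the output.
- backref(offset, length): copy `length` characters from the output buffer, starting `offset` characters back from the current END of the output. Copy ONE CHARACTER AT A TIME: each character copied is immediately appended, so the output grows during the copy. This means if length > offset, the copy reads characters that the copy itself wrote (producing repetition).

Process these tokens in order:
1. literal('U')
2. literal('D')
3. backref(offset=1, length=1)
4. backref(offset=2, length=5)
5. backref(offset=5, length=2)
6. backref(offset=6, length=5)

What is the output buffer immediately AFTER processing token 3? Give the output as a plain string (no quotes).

Answer: UDD

Derivation:
Token 1: literal('U'). Output: "U"
Token 2: literal('D'). Output: "UD"
Token 3: backref(off=1, len=1). Copied 'D' from pos 1. Output: "UDD"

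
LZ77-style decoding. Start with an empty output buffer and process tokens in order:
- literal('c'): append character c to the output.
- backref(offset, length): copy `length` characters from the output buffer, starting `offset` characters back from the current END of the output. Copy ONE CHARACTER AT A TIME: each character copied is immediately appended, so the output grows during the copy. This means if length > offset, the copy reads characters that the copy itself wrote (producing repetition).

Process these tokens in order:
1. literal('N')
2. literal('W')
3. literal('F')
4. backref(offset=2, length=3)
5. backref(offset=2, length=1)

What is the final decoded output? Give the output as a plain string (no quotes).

Answer: NWFWFWF

Derivation:
Token 1: literal('N'). Output: "N"
Token 2: literal('W'). Output: "NW"
Token 3: literal('F'). Output: "NWF"
Token 4: backref(off=2, len=3) (overlapping!). Copied 'WFW' from pos 1. Output: "NWFWFW"
Token 5: backref(off=2, len=1). Copied 'F' from pos 4. Output: "NWFWFWF"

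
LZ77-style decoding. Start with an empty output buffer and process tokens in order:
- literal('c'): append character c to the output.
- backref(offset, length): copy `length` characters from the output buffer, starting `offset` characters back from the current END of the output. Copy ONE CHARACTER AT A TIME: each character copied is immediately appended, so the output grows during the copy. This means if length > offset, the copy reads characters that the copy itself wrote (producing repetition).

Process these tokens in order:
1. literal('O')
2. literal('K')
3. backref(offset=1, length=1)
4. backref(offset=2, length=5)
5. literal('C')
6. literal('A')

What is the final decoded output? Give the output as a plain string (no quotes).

Token 1: literal('O'). Output: "O"
Token 2: literal('K'). Output: "OK"
Token 3: backref(off=1, len=1). Copied 'K' from pos 1. Output: "OKK"
Token 4: backref(off=2, len=5) (overlapping!). Copied 'KKKKK' from pos 1. Output: "OKKKKKKK"
Token 5: literal('C'). Output: "OKKKKKKKC"
Token 6: literal('A'). Output: "OKKKKKKKCA"

Answer: OKKKKKKKCA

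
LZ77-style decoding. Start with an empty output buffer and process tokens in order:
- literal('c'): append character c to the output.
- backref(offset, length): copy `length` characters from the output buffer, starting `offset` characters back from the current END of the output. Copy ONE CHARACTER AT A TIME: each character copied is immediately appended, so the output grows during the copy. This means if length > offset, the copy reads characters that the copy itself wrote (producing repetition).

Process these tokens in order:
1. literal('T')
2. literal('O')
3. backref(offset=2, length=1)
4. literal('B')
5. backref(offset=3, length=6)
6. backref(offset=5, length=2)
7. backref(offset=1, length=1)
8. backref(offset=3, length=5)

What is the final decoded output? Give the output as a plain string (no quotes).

Token 1: literal('T'). Output: "T"
Token 2: literal('O'). Output: "TO"
Token 3: backref(off=2, len=1). Copied 'T' from pos 0. Output: "TOT"
Token 4: literal('B'). Output: "TOTB"
Token 5: backref(off=3, len=6) (overlapping!). Copied 'OTBOTB' from pos 1. Output: "TOTBOTBOTB"
Token 6: backref(off=5, len=2). Copied 'TB' from pos 5. Output: "TOTBOTBOTBTB"
Token 7: backref(off=1, len=1). Copied 'B' from pos 11. Output: "TOTBOTBOTBTBB"
Token 8: backref(off=3, len=5) (overlapping!). Copied 'TBBTB' from pos 10. Output: "TOTBOTBOTBTBBTBBTB"

Answer: TOTBOTBOTBTBBTBBTB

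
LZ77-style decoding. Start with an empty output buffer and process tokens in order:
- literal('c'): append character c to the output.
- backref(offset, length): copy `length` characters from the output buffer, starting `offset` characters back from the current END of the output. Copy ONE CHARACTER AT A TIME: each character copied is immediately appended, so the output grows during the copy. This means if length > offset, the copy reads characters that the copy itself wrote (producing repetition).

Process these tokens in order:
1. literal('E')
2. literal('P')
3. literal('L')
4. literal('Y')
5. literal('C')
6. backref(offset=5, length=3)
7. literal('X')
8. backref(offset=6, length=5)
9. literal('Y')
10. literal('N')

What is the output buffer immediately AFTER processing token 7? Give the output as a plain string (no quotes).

Token 1: literal('E'). Output: "E"
Token 2: literal('P'). Output: "EP"
Token 3: literal('L'). Output: "EPL"
Token 4: literal('Y'). Output: "EPLY"
Token 5: literal('C'). Output: "EPLYC"
Token 6: backref(off=5, len=3). Copied 'EPL' from pos 0. Output: "EPLYCEPL"
Token 7: literal('X'). Output: "EPLYCEPLX"

Answer: EPLYCEPLX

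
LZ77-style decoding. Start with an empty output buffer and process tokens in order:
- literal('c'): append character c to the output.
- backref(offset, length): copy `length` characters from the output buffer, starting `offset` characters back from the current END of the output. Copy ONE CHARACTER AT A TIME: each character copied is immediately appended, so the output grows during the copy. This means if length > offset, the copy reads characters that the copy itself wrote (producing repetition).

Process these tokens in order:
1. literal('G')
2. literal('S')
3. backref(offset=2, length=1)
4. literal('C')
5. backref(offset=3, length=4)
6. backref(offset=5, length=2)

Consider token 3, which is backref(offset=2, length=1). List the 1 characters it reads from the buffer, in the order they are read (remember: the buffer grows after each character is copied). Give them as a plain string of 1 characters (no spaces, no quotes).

Answer: G

Derivation:
Token 1: literal('G'). Output: "G"
Token 2: literal('S'). Output: "GS"
Token 3: backref(off=2, len=1). Buffer before: "GS" (len 2)
  byte 1: read out[0]='G', append. Buffer now: "GSG"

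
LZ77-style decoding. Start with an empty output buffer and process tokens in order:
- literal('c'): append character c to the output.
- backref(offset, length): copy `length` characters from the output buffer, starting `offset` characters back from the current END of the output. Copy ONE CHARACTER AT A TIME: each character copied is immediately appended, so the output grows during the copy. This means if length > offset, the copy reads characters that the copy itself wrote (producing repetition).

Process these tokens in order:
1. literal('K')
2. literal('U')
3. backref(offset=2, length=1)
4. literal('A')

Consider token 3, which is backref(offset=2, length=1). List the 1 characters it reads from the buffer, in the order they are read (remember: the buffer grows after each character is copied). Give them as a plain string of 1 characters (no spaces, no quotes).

Answer: K

Derivation:
Token 1: literal('K'). Output: "K"
Token 2: literal('U'). Output: "KU"
Token 3: backref(off=2, len=1). Buffer before: "KU" (len 2)
  byte 1: read out[0]='K', append. Buffer now: "KUK"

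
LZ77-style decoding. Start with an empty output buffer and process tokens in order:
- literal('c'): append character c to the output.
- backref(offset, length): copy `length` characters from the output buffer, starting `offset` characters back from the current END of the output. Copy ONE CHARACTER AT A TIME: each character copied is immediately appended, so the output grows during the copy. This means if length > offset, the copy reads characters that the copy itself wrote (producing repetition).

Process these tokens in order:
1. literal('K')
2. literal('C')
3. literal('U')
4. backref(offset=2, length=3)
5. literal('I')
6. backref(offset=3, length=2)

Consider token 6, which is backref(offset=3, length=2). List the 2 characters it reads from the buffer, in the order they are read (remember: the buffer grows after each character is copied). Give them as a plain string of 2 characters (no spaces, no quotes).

Token 1: literal('K'). Output: "K"
Token 2: literal('C'). Output: "KC"
Token 3: literal('U'). Output: "KCU"
Token 4: backref(off=2, len=3) (overlapping!). Copied 'CUC' from pos 1. Output: "KCUCUC"
Token 5: literal('I'). Output: "KCUCUCI"
Token 6: backref(off=3, len=2). Buffer before: "KCUCUCI" (len 7)
  byte 1: read out[4]='U', append. Buffer now: "KCUCUCIU"
  byte 2: read out[5]='C', append. Buffer now: "KCUCUCIUC"

Answer: UC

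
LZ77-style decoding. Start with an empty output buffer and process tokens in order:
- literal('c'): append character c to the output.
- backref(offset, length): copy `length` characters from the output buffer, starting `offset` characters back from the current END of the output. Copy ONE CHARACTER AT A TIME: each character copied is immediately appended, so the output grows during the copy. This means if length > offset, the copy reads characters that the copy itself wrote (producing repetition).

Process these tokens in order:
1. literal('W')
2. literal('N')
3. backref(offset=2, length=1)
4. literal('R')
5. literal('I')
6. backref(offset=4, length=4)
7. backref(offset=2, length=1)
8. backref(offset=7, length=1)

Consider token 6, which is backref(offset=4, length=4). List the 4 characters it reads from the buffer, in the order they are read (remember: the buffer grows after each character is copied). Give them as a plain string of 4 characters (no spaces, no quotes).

Token 1: literal('W'). Output: "W"
Token 2: literal('N'). Output: "WN"
Token 3: backref(off=2, len=1). Copied 'W' from pos 0. Output: "WNW"
Token 4: literal('R'). Output: "WNWR"
Token 5: literal('I'). Output: "WNWRI"
Token 6: backref(off=4, len=4). Buffer before: "WNWRI" (len 5)
  byte 1: read out[1]='N', append. Buffer now: "WNWRIN"
  byte 2: read out[2]='W', append. Buffer now: "WNWRINW"
  byte 3: read out[3]='R', append. Buffer now: "WNWRINWR"
  byte 4: read out[4]='I', append. Buffer now: "WNWRINWRI"

Answer: NWRI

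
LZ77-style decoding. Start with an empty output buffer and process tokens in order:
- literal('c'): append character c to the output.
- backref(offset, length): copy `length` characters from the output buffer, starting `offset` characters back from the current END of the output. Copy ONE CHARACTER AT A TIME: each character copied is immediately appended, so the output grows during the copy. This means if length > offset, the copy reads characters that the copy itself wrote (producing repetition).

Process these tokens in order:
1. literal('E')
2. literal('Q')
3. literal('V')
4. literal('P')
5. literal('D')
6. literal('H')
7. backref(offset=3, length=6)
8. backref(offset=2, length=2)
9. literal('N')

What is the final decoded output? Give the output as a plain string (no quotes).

Answer: EQVPDHPDHPDHDHN

Derivation:
Token 1: literal('E'). Output: "E"
Token 2: literal('Q'). Output: "EQ"
Token 3: literal('V'). Output: "EQV"
Token 4: literal('P'). Output: "EQVP"
Token 5: literal('D'). Output: "EQVPD"
Token 6: literal('H'). Output: "EQVPDH"
Token 7: backref(off=3, len=6) (overlapping!). Copied 'PDHPDH' from pos 3. Output: "EQVPDHPDHPDH"
Token 8: backref(off=2, len=2). Copied 'DH' from pos 10. Output: "EQVPDHPDHPDHDH"
Token 9: literal('N'). Output: "EQVPDHPDHPDHDHN"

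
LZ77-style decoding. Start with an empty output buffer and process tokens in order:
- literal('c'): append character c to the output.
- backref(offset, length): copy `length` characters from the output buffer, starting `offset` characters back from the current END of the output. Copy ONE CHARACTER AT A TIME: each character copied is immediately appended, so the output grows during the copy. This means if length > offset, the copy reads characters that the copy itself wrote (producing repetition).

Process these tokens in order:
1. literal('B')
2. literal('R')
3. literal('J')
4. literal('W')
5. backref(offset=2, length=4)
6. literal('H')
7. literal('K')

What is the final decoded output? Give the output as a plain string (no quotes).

Token 1: literal('B'). Output: "B"
Token 2: literal('R'). Output: "BR"
Token 3: literal('J'). Output: "BRJ"
Token 4: literal('W'). Output: "BRJW"
Token 5: backref(off=2, len=4) (overlapping!). Copied 'JWJW' from pos 2. Output: "BRJWJWJW"
Token 6: literal('H'). Output: "BRJWJWJWH"
Token 7: literal('K'). Output: "BRJWJWJWHK"

Answer: BRJWJWJWHK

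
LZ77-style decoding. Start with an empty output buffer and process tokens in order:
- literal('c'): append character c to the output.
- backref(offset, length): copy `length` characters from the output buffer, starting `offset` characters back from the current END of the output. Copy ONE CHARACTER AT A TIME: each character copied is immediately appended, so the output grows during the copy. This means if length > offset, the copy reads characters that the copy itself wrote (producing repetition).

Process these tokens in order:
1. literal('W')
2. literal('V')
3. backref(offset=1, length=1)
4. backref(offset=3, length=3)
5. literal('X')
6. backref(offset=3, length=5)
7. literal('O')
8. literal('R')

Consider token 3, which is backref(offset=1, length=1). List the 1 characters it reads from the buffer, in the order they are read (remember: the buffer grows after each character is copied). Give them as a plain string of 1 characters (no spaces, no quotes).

Answer: V

Derivation:
Token 1: literal('W'). Output: "W"
Token 2: literal('V'). Output: "WV"
Token 3: backref(off=1, len=1). Buffer before: "WV" (len 2)
  byte 1: read out[1]='V', append. Buffer now: "WVV"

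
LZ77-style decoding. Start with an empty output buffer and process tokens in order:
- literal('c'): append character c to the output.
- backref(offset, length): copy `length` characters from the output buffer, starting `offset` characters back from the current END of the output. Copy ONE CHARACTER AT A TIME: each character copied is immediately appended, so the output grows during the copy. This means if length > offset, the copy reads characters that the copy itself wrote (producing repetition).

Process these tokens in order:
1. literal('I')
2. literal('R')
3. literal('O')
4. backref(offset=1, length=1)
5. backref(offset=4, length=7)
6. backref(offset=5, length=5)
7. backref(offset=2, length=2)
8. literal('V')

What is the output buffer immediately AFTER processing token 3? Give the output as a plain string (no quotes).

Token 1: literal('I'). Output: "I"
Token 2: literal('R'). Output: "IR"
Token 3: literal('O'). Output: "IRO"

Answer: IRO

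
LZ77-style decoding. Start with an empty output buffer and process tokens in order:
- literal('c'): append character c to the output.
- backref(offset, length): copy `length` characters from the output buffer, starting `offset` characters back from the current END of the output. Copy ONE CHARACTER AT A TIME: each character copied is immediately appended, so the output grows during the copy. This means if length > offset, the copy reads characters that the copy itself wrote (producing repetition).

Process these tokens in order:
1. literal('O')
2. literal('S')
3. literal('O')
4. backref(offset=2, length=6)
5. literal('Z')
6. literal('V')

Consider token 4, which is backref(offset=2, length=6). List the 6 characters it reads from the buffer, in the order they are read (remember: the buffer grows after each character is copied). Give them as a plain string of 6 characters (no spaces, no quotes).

Token 1: literal('O'). Output: "O"
Token 2: literal('S'). Output: "OS"
Token 3: literal('O'). Output: "OSO"
Token 4: backref(off=2, len=6). Buffer before: "OSO" (len 3)
  byte 1: read out[1]='S', append. Buffer now: "OSOS"
  byte 2: read out[2]='O', append. Buffer now: "OSOSO"
  byte 3: read out[3]='S', append. Buffer now: "OSOSOS"
  byte 4: read out[4]='O', append. Buffer now: "OSOSOSO"
  byte 5: read out[5]='S', append. Buffer now: "OSOSOSOS"
  byte 6: read out[6]='O', append. Buffer now: "OSOSOSOSO"

Answer: SOSOSO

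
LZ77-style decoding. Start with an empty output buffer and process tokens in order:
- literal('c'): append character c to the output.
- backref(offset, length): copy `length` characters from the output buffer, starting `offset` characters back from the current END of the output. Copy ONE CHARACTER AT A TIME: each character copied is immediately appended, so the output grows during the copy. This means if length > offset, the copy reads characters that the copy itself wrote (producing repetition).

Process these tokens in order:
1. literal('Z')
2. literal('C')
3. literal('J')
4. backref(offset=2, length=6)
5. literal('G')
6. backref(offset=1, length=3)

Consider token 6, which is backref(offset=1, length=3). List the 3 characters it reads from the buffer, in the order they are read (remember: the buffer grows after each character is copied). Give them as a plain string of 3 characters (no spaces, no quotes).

Answer: GGG

Derivation:
Token 1: literal('Z'). Output: "Z"
Token 2: literal('C'). Output: "ZC"
Token 3: literal('J'). Output: "ZCJ"
Token 4: backref(off=2, len=6) (overlapping!). Copied 'CJCJCJ' from pos 1. Output: "ZCJCJCJCJ"
Token 5: literal('G'). Output: "ZCJCJCJCJG"
Token 6: backref(off=1, len=3). Buffer before: "ZCJCJCJCJG" (len 10)
  byte 1: read out[9]='G', append. Buffer now: "ZCJCJCJCJGG"
  byte 2: read out[10]='G', append. Buffer now: "ZCJCJCJCJGGG"
  byte 3: read out[11]='G', append. Buffer now: "ZCJCJCJCJGGGG"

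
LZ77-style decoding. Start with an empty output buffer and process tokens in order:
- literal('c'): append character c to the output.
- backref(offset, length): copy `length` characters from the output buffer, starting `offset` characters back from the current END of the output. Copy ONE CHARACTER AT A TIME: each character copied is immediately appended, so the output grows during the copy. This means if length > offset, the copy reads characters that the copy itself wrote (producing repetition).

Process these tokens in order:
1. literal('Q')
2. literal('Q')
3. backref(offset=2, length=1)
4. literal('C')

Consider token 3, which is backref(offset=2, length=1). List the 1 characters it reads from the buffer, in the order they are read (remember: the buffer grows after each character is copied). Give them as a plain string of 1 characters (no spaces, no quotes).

Token 1: literal('Q'). Output: "Q"
Token 2: literal('Q'). Output: "QQ"
Token 3: backref(off=2, len=1). Buffer before: "QQ" (len 2)
  byte 1: read out[0]='Q', append. Buffer now: "QQQ"

Answer: Q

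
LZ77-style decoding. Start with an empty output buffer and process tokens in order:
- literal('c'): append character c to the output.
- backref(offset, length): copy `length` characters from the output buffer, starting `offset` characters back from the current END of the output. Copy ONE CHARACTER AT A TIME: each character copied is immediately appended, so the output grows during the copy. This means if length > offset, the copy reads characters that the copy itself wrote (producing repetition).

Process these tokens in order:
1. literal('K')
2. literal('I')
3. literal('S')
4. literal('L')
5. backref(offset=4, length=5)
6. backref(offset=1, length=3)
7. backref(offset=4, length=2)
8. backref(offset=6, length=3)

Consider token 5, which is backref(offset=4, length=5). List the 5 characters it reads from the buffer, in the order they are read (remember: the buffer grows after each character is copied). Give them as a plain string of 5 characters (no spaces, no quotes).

Token 1: literal('K'). Output: "K"
Token 2: literal('I'). Output: "KI"
Token 3: literal('S'). Output: "KIS"
Token 4: literal('L'). Output: "KISL"
Token 5: backref(off=4, len=5). Buffer before: "KISL" (len 4)
  byte 1: read out[0]='K', append. Buffer now: "KISLK"
  byte 2: read out[1]='I', append. Buffer now: "KISLKI"
  byte 3: read out[2]='S', append. Buffer now: "KISLKIS"
  byte 4: read out[3]='L', append. Buffer now: "KISLKISL"
  byte 5: read out[4]='K', append. Buffer now: "KISLKISLK"

Answer: KISLK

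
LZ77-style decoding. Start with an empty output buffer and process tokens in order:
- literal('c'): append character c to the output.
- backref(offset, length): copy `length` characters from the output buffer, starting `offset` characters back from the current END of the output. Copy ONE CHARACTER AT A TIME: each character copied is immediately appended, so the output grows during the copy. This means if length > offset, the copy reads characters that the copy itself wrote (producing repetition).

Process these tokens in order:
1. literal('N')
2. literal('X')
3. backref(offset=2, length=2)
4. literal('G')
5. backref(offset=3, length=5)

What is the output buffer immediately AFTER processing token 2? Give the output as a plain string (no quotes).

Token 1: literal('N'). Output: "N"
Token 2: literal('X'). Output: "NX"

Answer: NX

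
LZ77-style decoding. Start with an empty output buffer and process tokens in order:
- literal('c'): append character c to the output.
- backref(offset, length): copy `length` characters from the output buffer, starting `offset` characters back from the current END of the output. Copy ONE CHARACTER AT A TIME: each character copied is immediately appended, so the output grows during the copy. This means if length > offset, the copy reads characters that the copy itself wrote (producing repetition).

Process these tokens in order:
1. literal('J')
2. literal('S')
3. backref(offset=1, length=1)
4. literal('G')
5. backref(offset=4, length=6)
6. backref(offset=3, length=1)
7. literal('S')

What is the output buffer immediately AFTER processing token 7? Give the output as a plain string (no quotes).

Answer: JSSGJSSGJSGS

Derivation:
Token 1: literal('J'). Output: "J"
Token 2: literal('S'). Output: "JS"
Token 3: backref(off=1, len=1). Copied 'S' from pos 1. Output: "JSS"
Token 4: literal('G'). Output: "JSSG"
Token 5: backref(off=4, len=6) (overlapping!). Copied 'JSSGJS' from pos 0. Output: "JSSGJSSGJS"
Token 6: backref(off=3, len=1). Copied 'G' from pos 7. Output: "JSSGJSSGJSG"
Token 7: literal('S'). Output: "JSSGJSSGJSGS"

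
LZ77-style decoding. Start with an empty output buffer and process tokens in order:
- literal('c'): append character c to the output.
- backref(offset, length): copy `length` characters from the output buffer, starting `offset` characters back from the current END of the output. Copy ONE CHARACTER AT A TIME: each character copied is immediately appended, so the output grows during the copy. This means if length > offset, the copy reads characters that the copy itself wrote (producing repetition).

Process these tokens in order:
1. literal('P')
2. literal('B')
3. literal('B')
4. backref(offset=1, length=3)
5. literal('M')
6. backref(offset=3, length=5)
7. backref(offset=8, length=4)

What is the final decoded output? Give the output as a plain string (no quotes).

Answer: PBBBBBMBBMBBBBMB

Derivation:
Token 1: literal('P'). Output: "P"
Token 2: literal('B'). Output: "PB"
Token 3: literal('B'). Output: "PBB"
Token 4: backref(off=1, len=3) (overlapping!). Copied 'BBB' from pos 2. Output: "PBBBBB"
Token 5: literal('M'). Output: "PBBBBBM"
Token 6: backref(off=3, len=5) (overlapping!). Copied 'BBMBB' from pos 4. Output: "PBBBBBMBBMBB"
Token 7: backref(off=8, len=4). Copied 'BBMB' from pos 4. Output: "PBBBBBMBBMBBBBMB"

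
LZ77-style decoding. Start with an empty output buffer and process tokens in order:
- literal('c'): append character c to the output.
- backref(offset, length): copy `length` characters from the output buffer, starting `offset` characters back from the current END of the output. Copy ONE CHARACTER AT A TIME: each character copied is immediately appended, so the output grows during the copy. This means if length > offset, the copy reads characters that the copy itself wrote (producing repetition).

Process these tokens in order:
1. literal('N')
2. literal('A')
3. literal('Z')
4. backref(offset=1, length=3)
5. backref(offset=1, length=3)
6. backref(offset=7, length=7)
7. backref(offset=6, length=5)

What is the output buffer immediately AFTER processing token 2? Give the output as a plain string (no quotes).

Answer: NA

Derivation:
Token 1: literal('N'). Output: "N"
Token 2: literal('A'). Output: "NA"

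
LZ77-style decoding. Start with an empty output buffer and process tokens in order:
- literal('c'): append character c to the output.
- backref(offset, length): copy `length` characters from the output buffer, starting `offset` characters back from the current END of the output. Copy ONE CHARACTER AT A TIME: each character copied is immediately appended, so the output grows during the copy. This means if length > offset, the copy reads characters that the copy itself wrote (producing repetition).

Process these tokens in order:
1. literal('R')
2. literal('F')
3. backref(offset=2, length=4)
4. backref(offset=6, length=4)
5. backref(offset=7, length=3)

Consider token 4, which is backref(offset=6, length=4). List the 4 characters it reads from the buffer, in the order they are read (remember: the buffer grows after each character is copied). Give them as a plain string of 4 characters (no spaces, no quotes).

Answer: RFRF

Derivation:
Token 1: literal('R'). Output: "R"
Token 2: literal('F'). Output: "RF"
Token 3: backref(off=2, len=4) (overlapping!). Copied 'RFRF' from pos 0. Output: "RFRFRF"
Token 4: backref(off=6, len=4). Buffer before: "RFRFRF" (len 6)
  byte 1: read out[0]='R', append. Buffer now: "RFRFRFR"
  byte 2: read out[1]='F', append. Buffer now: "RFRFRFRF"
  byte 3: read out[2]='R', append. Buffer now: "RFRFRFRFR"
  byte 4: read out[3]='F', append. Buffer now: "RFRFRFRFRF"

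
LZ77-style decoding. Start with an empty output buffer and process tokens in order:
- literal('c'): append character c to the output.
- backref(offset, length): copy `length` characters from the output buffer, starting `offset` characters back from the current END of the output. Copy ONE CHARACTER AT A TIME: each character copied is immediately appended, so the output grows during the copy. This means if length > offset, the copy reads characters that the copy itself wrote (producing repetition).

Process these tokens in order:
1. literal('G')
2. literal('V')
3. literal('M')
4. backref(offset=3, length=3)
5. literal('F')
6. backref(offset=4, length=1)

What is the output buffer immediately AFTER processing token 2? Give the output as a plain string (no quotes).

Answer: GV

Derivation:
Token 1: literal('G'). Output: "G"
Token 2: literal('V'). Output: "GV"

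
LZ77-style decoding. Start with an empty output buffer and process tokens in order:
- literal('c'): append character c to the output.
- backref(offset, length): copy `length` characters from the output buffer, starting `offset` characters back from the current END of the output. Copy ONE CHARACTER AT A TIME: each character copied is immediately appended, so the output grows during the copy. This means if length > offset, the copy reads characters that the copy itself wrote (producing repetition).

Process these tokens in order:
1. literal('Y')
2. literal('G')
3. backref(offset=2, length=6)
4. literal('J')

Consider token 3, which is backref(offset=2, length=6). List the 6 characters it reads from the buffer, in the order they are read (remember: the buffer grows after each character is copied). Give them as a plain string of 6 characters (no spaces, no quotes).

Token 1: literal('Y'). Output: "Y"
Token 2: literal('G'). Output: "YG"
Token 3: backref(off=2, len=6). Buffer before: "YG" (len 2)
  byte 1: read out[0]='Y', append. Buffer now: "YGY"
  byte 2: read out[1]='G', append. Buffer now: "YGYG"
  byte 3: read out[2]='Y', append. Buffer now: "YGYGY"
  byte 4: read out[3]='G', append. Buffer now: "YGYGYG"
  byte 5: read out[4]='Y', append. Buffer now: "YGYGYGY"
  byte 6: read out[5]='G', append. Buffer now: "YGYGYGYG"

Answer: YGYGYG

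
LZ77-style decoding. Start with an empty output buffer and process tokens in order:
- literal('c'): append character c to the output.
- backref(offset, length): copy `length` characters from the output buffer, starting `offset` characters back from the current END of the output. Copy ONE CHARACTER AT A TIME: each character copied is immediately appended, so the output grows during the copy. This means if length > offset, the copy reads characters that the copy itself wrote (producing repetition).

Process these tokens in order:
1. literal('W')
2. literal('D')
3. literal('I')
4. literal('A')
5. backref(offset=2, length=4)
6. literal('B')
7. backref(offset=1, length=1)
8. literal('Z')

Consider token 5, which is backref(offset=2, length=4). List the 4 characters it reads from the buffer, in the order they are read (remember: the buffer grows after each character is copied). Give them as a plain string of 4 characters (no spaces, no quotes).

Token 1: literal('W'). Output: "W"
Token 2: literal('D'). Output: "WD"
Token 3: literal('I'). Output: "WDI"
Token 4: literal('A'). Output: "WDIA"
Token 5: backref(off=2, len=4). Buffer before: "WDIA" (len 4)
  byte 1: read out[2]='I', append. Buffer now: "WDIAI"
  byte 2: read out[3]='A', append. Buffer now: "WDIAIA"
  byte 3: read out[4]='I', append. Buffer now: "WDIAIAI"
  byte 4: read out[5]='A', append. Buffer now: "WDIAIAIA"

Answer: IAIA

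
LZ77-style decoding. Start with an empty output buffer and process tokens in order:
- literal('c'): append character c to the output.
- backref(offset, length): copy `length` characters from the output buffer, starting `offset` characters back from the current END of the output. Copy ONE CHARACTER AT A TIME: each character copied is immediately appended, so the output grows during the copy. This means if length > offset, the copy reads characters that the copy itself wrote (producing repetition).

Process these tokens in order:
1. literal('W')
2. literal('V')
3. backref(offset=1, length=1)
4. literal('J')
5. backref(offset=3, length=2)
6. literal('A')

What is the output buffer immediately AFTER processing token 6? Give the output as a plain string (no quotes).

Token 1: literal('W'). Output: "W"
Token 2: literal('V'). Output: "WV"
Token 3: backref(off=1, len=1). Copied 'V' from pos 1. Output: "WVV"
Token 4: literal('J'). Output: "WVVJ"
Token 5: backref(off=3, len=2). Copied 'VV' from pos 1. Output: "WVVJVV"
Token 6: literal('A'). Output: "WVVJVVA"

Answer: WVVJVVA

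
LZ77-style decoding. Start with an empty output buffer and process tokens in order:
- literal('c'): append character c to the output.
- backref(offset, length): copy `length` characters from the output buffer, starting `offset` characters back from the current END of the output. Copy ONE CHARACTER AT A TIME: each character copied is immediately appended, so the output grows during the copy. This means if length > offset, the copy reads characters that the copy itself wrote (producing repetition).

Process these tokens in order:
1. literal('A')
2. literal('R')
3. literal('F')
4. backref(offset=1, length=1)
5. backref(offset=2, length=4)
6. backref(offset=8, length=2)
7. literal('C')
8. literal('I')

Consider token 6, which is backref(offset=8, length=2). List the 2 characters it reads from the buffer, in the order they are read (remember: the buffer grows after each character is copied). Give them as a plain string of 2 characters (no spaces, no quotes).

Answer: AR

Derivation:
Token 1: literal('A'). Output: "A"
Token 2: literal('R'). Output: "AR"
Token 3: literal('F'). Output: "ARF"
Token 4: backref(off=1, len=1). Copied 'F' from pos 2. Output: "ARFF"
Token 5: backref(off=2, len=4) (overlapping!). Copied 'FFFF' from pos 2. Output: "ARFFFFFF"
Token 6: backref(off=8, len=2). Buffer before: "ARFFFFFF" (len 8)
  byte 1: read out[0]='A', append. Buffer now: "ARFFFFFFA"
  byte 2: read out[1]='R', append. Buffer now: "ARFFFFFFAR"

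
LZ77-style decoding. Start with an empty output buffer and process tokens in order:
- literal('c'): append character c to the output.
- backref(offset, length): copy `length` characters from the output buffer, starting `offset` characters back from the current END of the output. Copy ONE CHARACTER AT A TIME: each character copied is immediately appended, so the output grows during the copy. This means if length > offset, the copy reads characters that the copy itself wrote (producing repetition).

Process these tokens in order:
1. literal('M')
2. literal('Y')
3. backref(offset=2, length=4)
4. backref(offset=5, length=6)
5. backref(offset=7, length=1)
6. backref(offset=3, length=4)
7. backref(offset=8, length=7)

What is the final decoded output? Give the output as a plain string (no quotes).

Answer: MYMYMYYMYMYYYYYYYMYYYYYY

Derivation:
Token 1: literal('M'). Output: "M"
Token 2: literal('Y'). Output: "MY"
Token 3: backref(off=2, len=4) (overlapping!). Copied 'MYMY' from pos 0. Output: "MYMYMY"
Token 4: backref(off=5, len=6) (overlapping!). Copied 'YMYMYY' from pos 1. Output: "MYMYMYYMYMYY"
Token 5: backref(off=7, len=1). Copied 'Y' from pos 5. Output: "MYMYMYYMYMYYY"
Token 6: backref(off=3, len=4) (overlapping!). Copied 'YYYY' from pos 10. Output: "MYMYMYYMYMYYYYYYY"
Token 7: backref(off=8, len=7). Copied 'MYYYYYY' from pos 9. Output: "MYMYMYYMYMYYYYYYYMYYYYYY"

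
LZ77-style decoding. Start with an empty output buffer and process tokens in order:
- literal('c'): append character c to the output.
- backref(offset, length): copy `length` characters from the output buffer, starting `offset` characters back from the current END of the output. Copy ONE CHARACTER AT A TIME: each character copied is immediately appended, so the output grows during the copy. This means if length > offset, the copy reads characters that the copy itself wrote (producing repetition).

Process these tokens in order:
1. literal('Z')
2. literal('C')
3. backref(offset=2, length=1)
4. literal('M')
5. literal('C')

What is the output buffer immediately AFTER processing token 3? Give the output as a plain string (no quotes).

Answer: ZCZ

Derivation:
Token 1: literal('Z'). Output: "Z"
Token 2: literal('C'). Output: "ZC"
Token 3: backref(off=2, len=1). Copied 'Z' from pos 0. Output: "ZCZ"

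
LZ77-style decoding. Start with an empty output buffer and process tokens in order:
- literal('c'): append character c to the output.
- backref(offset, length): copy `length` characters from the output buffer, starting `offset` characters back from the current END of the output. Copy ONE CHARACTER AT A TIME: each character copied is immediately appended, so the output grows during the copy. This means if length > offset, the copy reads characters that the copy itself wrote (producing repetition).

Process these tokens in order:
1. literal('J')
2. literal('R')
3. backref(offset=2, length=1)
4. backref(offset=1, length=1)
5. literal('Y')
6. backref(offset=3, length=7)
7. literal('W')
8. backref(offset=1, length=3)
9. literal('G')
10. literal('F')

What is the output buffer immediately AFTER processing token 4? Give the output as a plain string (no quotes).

Token 1: literal('J'). Output: "J"
Token 2: literal('R'). Output: "JR"
Token 3: backref(off=2, len=1). Copied 'J' from pos 0. Output: "JRJ"
Token 4: backref(off=1, len=1). Copied 'J' from pos 2. Output: "JRJJ"

Answer: JRJJ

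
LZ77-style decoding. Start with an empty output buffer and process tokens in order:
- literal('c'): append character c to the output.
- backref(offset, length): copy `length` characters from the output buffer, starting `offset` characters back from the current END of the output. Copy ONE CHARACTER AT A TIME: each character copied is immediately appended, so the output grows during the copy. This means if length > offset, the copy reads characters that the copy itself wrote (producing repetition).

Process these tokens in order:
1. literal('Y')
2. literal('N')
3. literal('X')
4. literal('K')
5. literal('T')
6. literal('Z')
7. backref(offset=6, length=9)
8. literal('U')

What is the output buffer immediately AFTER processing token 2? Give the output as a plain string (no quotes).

Token 1: literal('Y'). Output: "Y"
Token 2: literal('N'). Output: "YN"

Answer: YN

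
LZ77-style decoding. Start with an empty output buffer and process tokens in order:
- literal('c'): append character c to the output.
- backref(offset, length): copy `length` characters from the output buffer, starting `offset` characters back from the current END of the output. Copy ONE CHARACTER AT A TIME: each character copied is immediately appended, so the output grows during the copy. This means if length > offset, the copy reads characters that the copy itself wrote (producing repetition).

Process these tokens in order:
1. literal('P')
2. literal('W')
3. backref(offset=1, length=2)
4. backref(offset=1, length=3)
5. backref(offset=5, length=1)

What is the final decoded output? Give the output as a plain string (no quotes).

Token 1: literal('P'). Output: "P"
Token 2: literal('W'). Output: "PW"
Token 3: backref(off=1, len=2) (overlapping!). Copied 'WW' from pos 1. Output: "PWWW"
Token 4: backref(off=1, len=3) (overlapping!). Copied 'WWW' from pos 3. Output: "PWWWWWW"
Token 5: backref(off=5, len=1). Copied 'W' from pos 2. Output: "PWWWWWWW"

Answer: PWWWWWWW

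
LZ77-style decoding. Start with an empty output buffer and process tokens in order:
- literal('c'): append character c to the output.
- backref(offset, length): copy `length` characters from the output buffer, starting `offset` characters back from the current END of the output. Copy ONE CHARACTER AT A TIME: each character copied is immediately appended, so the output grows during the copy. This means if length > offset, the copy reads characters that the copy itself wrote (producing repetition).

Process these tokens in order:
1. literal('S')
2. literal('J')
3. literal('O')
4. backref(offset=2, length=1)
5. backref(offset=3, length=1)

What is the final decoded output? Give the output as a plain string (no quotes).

Token 1: literal('S'). Output: "S"
Token 2: literal('J'). Output: "SJ"
Token 3: literal('O'). Output: "SJO"
Token 4: backref(off=2, len=1). Copied 'J' from pos 1. Output: "SJOJ"
Token 5: backref(off=3, len=1). Copied 'J' from pos 1. Output: "SJOJJ"

Answer: SJOJJ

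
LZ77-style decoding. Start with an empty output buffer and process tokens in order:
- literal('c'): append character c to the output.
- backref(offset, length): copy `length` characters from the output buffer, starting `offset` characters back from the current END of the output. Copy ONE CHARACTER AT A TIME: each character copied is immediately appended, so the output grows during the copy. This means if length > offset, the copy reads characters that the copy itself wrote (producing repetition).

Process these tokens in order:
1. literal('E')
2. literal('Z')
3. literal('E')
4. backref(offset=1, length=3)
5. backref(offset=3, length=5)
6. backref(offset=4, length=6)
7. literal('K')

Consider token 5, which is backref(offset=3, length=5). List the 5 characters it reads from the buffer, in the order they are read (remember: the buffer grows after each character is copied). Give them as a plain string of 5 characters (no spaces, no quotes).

Answer: EEEEE

Derivation:
Token 1: literal('E'). Output: "E"
Token 2: literal('Z'). Output: "EZ"
Token 3: literal('E'). Output: "EZE"
Token 4: backref(off=1, len=3) (overlapping!). Copied 'EEE' from pos 2. Output: "EZEEEE"
Token 5: backref(off=3, len=5). Buffer before: "EZEEEE" (len 6)
  byte 1: read out[3]='E', append. Buffer now: "EZEEEEE"
  byte 2: read out[4]='E', append. Buffer now: "EZEEEEEE"
  byte 3: read out[5]='E', append. Buffer now: "EZEEEEEEE"
  byte 4: read out[6]='E', append. Buffer now: "EZEEEEEEEE"
  byte 5: read out[7]='E', append. Buffer now: "EZEEEEEEEEE"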